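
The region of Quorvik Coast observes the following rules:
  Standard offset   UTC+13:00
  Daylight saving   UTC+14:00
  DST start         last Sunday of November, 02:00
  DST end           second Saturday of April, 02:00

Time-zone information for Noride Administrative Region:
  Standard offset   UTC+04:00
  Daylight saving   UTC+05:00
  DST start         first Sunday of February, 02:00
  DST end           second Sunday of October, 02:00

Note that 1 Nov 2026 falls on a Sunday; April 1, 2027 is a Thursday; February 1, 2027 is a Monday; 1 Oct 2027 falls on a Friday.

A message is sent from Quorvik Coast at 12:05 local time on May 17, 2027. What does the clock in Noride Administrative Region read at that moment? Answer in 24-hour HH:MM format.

04:05

1 November 2026 is a Sunday, so Sundays fall on 1, 8, 15, 22, 29; the last is November 29.
1 April 2027 is a Thursday, so the first Saturday is April 3 and the second is April 10.
May 17, 2027 does not fall between 29 November 2026 and 10 April 2027, so daylight saving is not in effect and Quorvik Coast is at UTC+13:00.
12:05 Quorvik Coast − 13h = 23:05 UTC (rolling into the previous day, 16 May 2027).
1 February 2027 is a Monday, so the first Sunday is February 7.
1 October 2027 is a Friday, so the first Sunday is October 3 and the second is October 10.
At the standard offset (UTC+04:00), 23:05 UTC + 4h = 03:05 Noride Administrative Region standard time (rolling into the next day, 17 May 2027).
The standard-time date in Noride Administrative Region, May 17, 2027, lies within the daylight-saving period (7 February – 10 October), so Noride Administrative Region is on daylight time, UTC+05:00.
23:05 UTC + 5h = 04:05 Noride Administrative Region (rolling into the next day, 17 May 2027).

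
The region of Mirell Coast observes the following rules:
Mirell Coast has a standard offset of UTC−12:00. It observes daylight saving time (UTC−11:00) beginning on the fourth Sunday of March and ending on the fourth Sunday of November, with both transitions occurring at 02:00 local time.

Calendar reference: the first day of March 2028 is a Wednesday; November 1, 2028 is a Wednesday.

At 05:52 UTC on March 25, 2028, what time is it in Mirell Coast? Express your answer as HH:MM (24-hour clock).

17:52

1 March 2028 is a Wednesday, so the first Sunday is March 5 and the fourth is March 26.
1 November 2028 is a Wednesday, so the first Sunday is November 5 and the fourth is November 26.
At the standard offset (UTC−12:00), 05:52 UTC − 12h = 17:52 Mirell Coast standard time (rolling into the previous day, 24 March 2028).
The standard-time date in Mirell Coast, March 24, 2028, does not fall between 26 March and 26 November, so daylight saving is not in effect and Mirell Coast is at UTC−12:00.
05:52 UTC − 12h = 17:52 local (rolling into the previous day, 24 March 2028).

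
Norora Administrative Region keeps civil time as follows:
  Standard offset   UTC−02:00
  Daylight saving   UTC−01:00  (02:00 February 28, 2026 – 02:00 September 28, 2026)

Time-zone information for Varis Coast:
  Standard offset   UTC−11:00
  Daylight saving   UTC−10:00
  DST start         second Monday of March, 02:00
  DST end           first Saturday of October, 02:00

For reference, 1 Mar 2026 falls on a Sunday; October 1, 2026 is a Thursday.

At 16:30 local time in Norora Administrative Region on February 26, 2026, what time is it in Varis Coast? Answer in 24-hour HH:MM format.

February 26, 2026 is outside the daylight-saving period (28 February – 28 September), so Norora Administrative Region is on standard time, UTC−02:00.
16:30 Norora Administrative Region + 2h = 18:30 UTC.
1 March 2026 is a Sunday, so the first Monday is March 2 and the second is March 9.
1 October 2026 is a Thursday, so the first Saturday is October 3.
At the standard offset (UTC−11:00), 18:30 UTC − 11h = 07:30 Varis Coast standard time.
Daylight saving runs 9 March – 3 October; the standard-time date in Varis Coast, February 26, 2026, is outside that window, so Varis Coast is on standard time at UTC−11:00.
18:30 UTC − 11h = 07:30 Varis Coast.

07:30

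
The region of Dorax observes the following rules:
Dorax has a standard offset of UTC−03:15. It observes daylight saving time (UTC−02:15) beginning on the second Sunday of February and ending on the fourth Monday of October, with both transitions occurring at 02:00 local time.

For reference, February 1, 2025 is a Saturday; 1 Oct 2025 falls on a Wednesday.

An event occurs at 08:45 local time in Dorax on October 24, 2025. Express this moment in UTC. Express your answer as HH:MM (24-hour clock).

1 February 2025 is a Saturday, so the first Sunday is February 2 and the second is February 9.
1 October 2025 is a Wednesday, so the first Monday is October 6 and the fourth is October 27.
October 24, 2025 lies within the daylight-saving period (9 February – 27 October), so Dorax is on daylight time, UTC−02:15.
08:45 local + 2h15m = 11:00 UTC.

11:00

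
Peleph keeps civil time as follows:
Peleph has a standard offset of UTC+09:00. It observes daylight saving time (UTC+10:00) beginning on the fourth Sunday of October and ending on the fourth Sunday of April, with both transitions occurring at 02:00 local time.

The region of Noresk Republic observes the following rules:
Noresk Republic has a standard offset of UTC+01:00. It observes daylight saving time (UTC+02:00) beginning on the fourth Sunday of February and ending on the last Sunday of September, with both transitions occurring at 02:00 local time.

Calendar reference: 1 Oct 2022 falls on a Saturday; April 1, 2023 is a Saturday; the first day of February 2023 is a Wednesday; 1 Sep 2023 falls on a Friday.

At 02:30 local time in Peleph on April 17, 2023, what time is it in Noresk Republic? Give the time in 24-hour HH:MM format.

18:30

1 October 2022 is a Saturday, so the first Sunday is October 2 and the fourth is October 23.
1 April 2023 is a Saturday, so the first Sunday is April 2 and the fourth is April 23.
April 17, 2023 lies within the daylight-saving period (23 October 2022 – 23 April 2023), so Peleph is on daylight time, UTC+10:00.
02:30 Peleph − 10h = 16:30 UTC (rolling into the previous day, 16 April 2023).
1 February 2023 is a Wednesday, so the first Sunday is February 5 and the fourth is February 26.
1 September 2023 is a Friday, so Sundays fall on 3, 10, 17, 24; the last is September 24.
At the standard offset (UTC+01:00), 16:30 UTC + 1h = 17:30 Noresk Republic standard time.
Daylight saving runs 26 February – 24 September; the standard-time date in Noresk Republic, April 16, 2023, is inside that window, so Noresk Republic is at UTC+02:00.
16:30 UTC + 2h = 18:30 Noresk Republic.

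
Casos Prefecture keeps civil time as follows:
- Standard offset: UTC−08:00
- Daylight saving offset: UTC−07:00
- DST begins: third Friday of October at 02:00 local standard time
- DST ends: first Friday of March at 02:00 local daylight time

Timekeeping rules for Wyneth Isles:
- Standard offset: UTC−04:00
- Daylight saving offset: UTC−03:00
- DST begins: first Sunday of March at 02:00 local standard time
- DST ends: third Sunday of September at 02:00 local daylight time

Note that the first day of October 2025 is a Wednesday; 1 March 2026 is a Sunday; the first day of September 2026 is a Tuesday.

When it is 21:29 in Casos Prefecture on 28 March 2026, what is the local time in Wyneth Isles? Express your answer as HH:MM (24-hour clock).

02:29

1 October 2025 is a Wednesday, so the first Friday is October 3 and the third is October 17.
1 March 2026 is a Sunday, so the first Friday is March 6.
28 March 2026 does not fall between 17 October 2025 and 6 March 2026, so daylight saving is not in effect and Casos Prefecture is at UTC−08:00.
21:29 Casos Prefecture + 8h = 05:29 UTC (rolling into the next day, 29 March 2026).
1 March 2026 is a Sunday, so the first Sunday is March 1.
1 September 2026 is a Tuesday, so the first Sunday is September 6 and the third is September 20.
At the standard offset (UTC−04:00), 05:29 UTC − 4h = 01:29 Wyneth Isles standard time.
The standard-time date in Wyneth Isles, 29 March 2026, lies within the daylight-saving period (1 March – 20 September), so Wyneth Isles is on daylight time, UTC−03:00.
05:29 UTC − 3h = 02:29 Wyneth Isles.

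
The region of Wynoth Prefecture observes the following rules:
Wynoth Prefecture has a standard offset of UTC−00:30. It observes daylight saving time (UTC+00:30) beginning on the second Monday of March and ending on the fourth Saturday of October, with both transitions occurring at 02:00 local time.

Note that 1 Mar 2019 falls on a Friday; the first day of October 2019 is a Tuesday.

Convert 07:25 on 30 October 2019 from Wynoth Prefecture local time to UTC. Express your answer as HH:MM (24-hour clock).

07:55

1 March 2019 is a Friday, so the first Monday is March 4 and the second is March 11.
1 October 2019 is a Tuesday, so the first Saturday is October 5 and the fourth is October 26.
30 October 2019 is outside the daylight-saving period (11 March – 26 October), so Wynoth Prefecture is on standard time, UTC−00:30.
07:25 local + 0h30m = 07:55 UTC.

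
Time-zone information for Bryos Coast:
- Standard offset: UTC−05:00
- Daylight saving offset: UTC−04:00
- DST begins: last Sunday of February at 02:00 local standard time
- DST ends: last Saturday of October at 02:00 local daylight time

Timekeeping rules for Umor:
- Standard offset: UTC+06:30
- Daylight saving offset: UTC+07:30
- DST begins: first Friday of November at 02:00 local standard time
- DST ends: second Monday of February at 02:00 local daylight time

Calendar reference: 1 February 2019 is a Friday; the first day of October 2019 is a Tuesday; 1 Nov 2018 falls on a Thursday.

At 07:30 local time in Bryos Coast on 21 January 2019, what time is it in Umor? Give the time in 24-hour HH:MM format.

1 February 2019 is a Friday, so Sundays fall on 3, 10, 17, 24; the last is February 24.
1 October 2019 is a Tuesday, so Saturdays fall on 5, 12, 19, 26; the last is October 26.
21 January 2019 does not fall between 24 February and 26 October, so daylight saving is not in effect and Bryos Coast is at UTC−05:00.
07:30 Bryos Coast + 5h = 12:30 UTC.
1 November 2018 is a Thursday, so the first Friday is November 2.
1 February 2019 is a Friday, so the first Monday is February 4 and the second is February 11.
At the standard offset (UTC+06:30), 12:30 UTC + 6h30m = 19:00 Umor standard time.
Daylight saving runs 2 November 2018 – 11 February 2019; the standard-time date in Umor, 21 January 2019, is inside that window, so Umor is at UTC+07:30.
12:30 UTC + 7h30m = 20:00 Umor.

20:00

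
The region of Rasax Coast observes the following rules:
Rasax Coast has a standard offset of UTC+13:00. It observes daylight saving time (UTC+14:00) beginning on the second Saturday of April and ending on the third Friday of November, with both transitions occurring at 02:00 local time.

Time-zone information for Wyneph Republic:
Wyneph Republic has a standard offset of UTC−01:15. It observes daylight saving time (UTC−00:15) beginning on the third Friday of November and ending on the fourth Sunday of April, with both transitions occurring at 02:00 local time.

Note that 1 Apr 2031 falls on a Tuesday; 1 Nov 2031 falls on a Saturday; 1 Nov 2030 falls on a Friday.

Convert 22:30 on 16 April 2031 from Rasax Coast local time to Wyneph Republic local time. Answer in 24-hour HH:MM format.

08:15

1 April 2031 is a Tuesday, so the first Saturday is April 5 and the second is April 12.
1 November 2031 is a Saturday, so the first Friday is November 7 and the third is November 21.
16 April 2031 lies within the daylight-saving period (12 April – 21 November), so Rasax Coast is on daylight time, UTC+14:00.
22:30 Rasax Coast − 14h = 08:30 UTC.
1 November 2030 is a Friday, so the first Friday is November 1 and the third is November 15.
1 April 2031 is a Tuesday, so the first Sunday is April 6 and the fourth is April 27.
At the standard offset (UTC−01:15), 08:30 UTC − 1h15m = 07:15 Wyneph Republic standard time.
The standard-time date in Wyneph Republic, 16 April 2031, lies within the daylight-saving period (15 November 2030 – 27 April 2031), so Wyneph Republic is on daylight time, UTC−00:15.
08:30 UTC − 0h15m = 08:15 Wyneph Republic.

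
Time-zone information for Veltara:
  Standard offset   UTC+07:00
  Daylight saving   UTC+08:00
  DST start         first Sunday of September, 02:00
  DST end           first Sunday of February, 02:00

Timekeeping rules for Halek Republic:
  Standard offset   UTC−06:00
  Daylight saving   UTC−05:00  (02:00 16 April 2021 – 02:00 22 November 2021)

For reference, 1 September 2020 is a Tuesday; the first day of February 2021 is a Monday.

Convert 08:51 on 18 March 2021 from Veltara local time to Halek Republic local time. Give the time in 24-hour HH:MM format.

19:51

1 September 2020 is a Tuesday, so the first Sunday is September 6.
1 February 2021 is a Monday, so the first Sunday is February 7.
Daylight saving runs 6 September 2020 – 7 February 2021; 18 March 2021 is outside that window, so Veltara is on standard time at UTC+07:00.
08:51 Veltara − 7h = 01:51 UTC.
At the standard offset (UTC−06:00), 01:51 UTC − 6h = 19:51 Halek Republic standard time (rolling into the previous day, 17 March 2021).
The standard-time date in Halek Republic, 17 March 2021, is outside the daylight-saving period (16 April – 22 November), so Halek Republic is on standard time, UTC−06:00.
01:51 UTC − 6h = 19:51 Halek Republic (rolling into the previous day, 17 March 2021).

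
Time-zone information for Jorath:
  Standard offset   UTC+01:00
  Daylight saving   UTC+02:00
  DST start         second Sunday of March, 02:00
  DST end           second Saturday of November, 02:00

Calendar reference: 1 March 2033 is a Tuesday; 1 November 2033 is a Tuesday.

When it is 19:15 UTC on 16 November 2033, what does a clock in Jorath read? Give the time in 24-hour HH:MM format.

1 March 2033 is a Tuesday, so the first Sunday is March 6 and the second is March 13.
1 November 2033 is a Tuesday, so the first Saturday is November 5 and the second is November 12.
At the standard offset (UTC+01:00), 19:15 UTC + 1h = 20:15 Jorath standard time.
Daylight saving runs 13 March – 12 November; the standard-time date in Jorath, 16 November 2033, is outside that window, so Jorath is on standard time at UTC+01:00.
19:15 UTC + 1h = 20:15 local.

20:15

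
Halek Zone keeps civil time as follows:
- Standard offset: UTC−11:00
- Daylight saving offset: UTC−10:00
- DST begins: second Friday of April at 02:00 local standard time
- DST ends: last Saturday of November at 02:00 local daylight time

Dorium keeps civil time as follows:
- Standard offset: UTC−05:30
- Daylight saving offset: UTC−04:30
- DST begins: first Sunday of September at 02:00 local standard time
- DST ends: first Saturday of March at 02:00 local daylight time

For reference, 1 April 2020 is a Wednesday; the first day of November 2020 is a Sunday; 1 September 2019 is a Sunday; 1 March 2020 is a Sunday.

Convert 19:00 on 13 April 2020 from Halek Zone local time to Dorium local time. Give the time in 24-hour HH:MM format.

23:30

1 April 2020 is a Wednesday, so the first Friday is April 3 and the second is April 10.
1 November 2020 is a Sunday, so Saturdays fall on 7, 14, 21, 28; the last is November 28.
13 April 2020 lies within the daylight-saving period (10 April – 28 November), so Halek Zone is on daylight time, UTC−10:00.
19:00 Halek Zone + 10h = 05:00 UTC (rolling into the next day, 14 April 2020).
1 September 2019 is a Sunday, so the first Sunday is September 1.
1 March 2020 is a Sunday, so the first Saturday is March 7.
At the standard offset (UTC−05:30), 05:00 UTC − 5h30m = 23:30 Dorium standard time (rolling into the previous day, 13 April 2020).
The standard-time date in Dorium, 13 April 2020, is outside the daylight-saving period (1 September 2019 – 7 March 2020), so Dorium is on standard time, UTC−05:30.
05:00 UTC − 5h30m = 23:30 Dorium (rolling into the previous day, 13 April 2020).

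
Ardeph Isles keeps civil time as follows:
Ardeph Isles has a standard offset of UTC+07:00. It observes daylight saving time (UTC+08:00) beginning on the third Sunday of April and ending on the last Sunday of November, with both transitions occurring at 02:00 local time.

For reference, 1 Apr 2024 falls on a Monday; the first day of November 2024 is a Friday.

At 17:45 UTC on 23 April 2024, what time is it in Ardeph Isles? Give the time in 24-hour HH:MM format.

1 April 2024 is a Monday, so the first Sunday is April 7 and the third is April 21.
1 November 2024 is a Friday, so Sundays fall on 3, 10, 17, 24; the last is November 24.
At the standard offset (UTC+07:00), 17:45 UTC + 7h = 00:45 Ardeph Isles standard time (rolling into the next day, 24 April 2024).
The standard-time date in Ardeph Isles, 24 April 2024, falls between 21 April and 24 November, so daylight saving is in effect and Ardeph Isles is at UTC+08:00.
17:45 UTC + 8h = 01:45 local (rolling into the next day, 24 April 2024).

01:45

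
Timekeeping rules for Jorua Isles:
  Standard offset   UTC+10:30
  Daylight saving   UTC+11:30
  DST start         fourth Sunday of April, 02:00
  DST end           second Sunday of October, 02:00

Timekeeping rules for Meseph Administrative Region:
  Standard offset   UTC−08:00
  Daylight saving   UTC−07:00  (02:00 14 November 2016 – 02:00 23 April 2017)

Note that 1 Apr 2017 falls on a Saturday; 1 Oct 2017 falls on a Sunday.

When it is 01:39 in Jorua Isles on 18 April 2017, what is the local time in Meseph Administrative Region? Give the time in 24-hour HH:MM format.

08:09

1 April 2017 is a Saturday, so the first Sunday is April 2 and the fourth is April 23.
1 October 2017 is a Sunday, so the first Sunday is October 1 and the second is October 8.
Daylight saving runs 23 April – 8 October; 18 April 2017 is outside that window, so Jorua Isles is on standard time at UTC+10:30.
01:39 Jorua Isles − 10h30m = 15:09 UTC (rolling into the previous day, 17 April 2017).
At the standard offset (UTC−08:00), 15:09 UTC − 8h = 07:09 Meseph Administrative Region standard time.
The standard-time date in Meseph Administrative Region, 17 April 2017, lies within the daylight-saving period (14 November 2016 – 23 April 2017), so Meseph Administrative Region is on daylight time, UTC−07:00.
15:09 UTC − 7h = 08:09 Meseph Administrative Region.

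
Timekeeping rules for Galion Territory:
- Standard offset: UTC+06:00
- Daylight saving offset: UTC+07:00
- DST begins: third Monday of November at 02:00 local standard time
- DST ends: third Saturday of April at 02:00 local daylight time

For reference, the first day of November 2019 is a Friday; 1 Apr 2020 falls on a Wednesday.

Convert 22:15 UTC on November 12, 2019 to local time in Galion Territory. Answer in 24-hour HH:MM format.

04:15

1 November 2019 is a Friday, so the first Monday is November 4 and the third is November 18.
1 April 2020 is a Wednesday, so the first Saturday is April 4 and the third is April 18.
At the standard offset (UTC+06:00), 22:15 UTC + 6h = 04:15 Galion Territory standard time (rolling into the next day, 13 November 2019).
Daylight saving runs 18 November 2019 – 18 April 2020; the standard-time date in Galion Territory, November 13, 2019, is outside that window, so Galion Territory is on standard time at UTC+06:00.
22:15 UTC + 6h = 04:15 local (rolling into the next day, 13 November 2019).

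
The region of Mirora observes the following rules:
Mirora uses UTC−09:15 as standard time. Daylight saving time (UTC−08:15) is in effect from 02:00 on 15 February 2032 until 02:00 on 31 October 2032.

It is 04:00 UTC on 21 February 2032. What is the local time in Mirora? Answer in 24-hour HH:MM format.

19:45

At the standard offset (UTC−09:15), 04:00 UTC − 9h15m = 18:45 Mirora standard time (rolling into the previous day, 20 February 2032).
The standard-time date in Mirora, 20 February 2032, falls between 15 February and 31 October, so daylight saving is in effect and Mirora is at UTC−08:15.
04:00 UTC − 8h15m = 19:45 local (rolling into the previous day, 20 February 2032).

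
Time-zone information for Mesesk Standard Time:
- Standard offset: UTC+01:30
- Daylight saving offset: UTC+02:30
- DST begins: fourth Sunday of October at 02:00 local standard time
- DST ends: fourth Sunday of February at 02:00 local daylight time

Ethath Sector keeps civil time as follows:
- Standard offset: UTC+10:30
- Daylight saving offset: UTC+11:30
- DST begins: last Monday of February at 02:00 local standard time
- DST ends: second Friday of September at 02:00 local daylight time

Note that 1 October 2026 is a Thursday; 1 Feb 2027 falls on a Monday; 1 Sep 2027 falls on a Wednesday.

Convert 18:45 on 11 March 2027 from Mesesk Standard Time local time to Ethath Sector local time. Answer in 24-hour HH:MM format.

04:45

1 October 2026 is a Thursday, so the first Sunday is October 4 and the fourth is October 25.
1 February 2027 is a Monday, so the first Sunday is February 7 and the fourth is February 28.
11 March 2027 is outside the daylight-saving period (25 October 2026 – 28 February 2027), so Mesesk Standard Time is on standard time, UTC+01:30.
18:45 Mesesk Standard Time − 1h30m = 17:15 UTC.
1 February 2027 is a Monday, so Mondays fall on 1, 8, 15, 22; the last is February 22.
1 September 2027 is a Wednesday, so the first Friday is September 3 and the second is September 10.
At the standard offset (UTC+10:30), 17:15 UTC + 10h30m = 03:45 Ethath Sector standard time (rolling into the next day, 12 March 2027).
The standard-time date in Ethath Sector, 12 March 2027, lies within the daylight-saving period (22 February – 10 September), so Ethath Sector is on daylight time, UTC+11:30.
17:15 UTC + 11h30m = 04:45 Ethath Sector (rolling into the next day, 12 March 2027).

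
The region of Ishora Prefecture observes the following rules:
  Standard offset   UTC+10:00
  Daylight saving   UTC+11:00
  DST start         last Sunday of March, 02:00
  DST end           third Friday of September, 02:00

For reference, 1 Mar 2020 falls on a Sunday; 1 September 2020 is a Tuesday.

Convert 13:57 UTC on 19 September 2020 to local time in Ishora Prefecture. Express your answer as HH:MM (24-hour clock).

23:57

1 March 2020 is a Sunday, so Sundays fall on 1, 8, 15, 22, 29; the last is March 29.
1 September 2020 is a Tuesday, so the first Friday is September 4 and the third is September 18.
At the standard offset (UTC+10:00), 13:57 UTC + 10h = 23:57 Ishora Prefecture standard time.
Daylight saving runs 29 March – 18 September; the standard-time date in Ishora Prefecture, 19 September 2020, is outside that window, so Ishora Prefecture is on standard time at UTC+10:00.
13:57 UTC + 10h = 23:57 local.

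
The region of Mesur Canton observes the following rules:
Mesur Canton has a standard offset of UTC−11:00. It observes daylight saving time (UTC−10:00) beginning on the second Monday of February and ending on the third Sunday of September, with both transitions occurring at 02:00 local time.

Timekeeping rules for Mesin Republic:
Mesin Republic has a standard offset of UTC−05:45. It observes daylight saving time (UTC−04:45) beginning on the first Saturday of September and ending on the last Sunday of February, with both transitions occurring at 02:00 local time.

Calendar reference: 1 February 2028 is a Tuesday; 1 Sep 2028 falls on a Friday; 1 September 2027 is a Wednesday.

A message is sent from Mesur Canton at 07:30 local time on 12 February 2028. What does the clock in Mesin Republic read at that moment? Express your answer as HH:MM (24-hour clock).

13:45

1 February 2028 is a Tuesday, so the first Monday is February 7 and the second is February 14.
1 September 2028 is a Friday, so the first Sunday is September 3 and the third is September 17.
Daylight saving runs 14 February – 17 September; 12 February 2028 is outside that window, so Mesur Canton is on standard time at UTC−11:00.
07:30 Mesur Canton + 11h = 18:30 UTC.
1 September 2027 is a Wednesday, so the first Saturday is September 4.
1 February 2028 is a Tuesday, so Sundays fall on 6, 13, 20, 27; the last is February 27.
At the standard offset (UTC−05:45), 18:30 UTC − 5h45m = 12:45 Mesin Republic standard time.
The standard-time date in Mesin Republic, 12 February 2028, falls between 4 September 2027 and 27 February 2028, so daylight saving is in effect and Mesin Republic is at UTC−04:45.
18:30 UTC − 4h45m = 13:45 Mesin Republic.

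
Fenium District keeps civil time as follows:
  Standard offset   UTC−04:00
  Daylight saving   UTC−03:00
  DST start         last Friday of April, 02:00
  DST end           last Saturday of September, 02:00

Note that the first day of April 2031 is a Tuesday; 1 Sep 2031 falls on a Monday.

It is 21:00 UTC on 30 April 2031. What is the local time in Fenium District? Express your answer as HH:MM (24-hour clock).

18:00

1 April 2031 is a Tuesday, so Fridays fall on 4, 11, 18, 25; the last is April 25.
1 September 2031 is a Monday, so Saturdays fall on 6, 13, 20, 27; the last is September 27.
At the standard offset (UTC−04:00), 21:00 UTC − 4h = 17:00 Fenium District standard time.
Daylight saving runs 25 April – 27 September; the standard-time date in Fenium District, 30 April 2031, is inside that window, so Fenium District is at UTC−03:00.
21:00 UTC − 3h = 18:00 local.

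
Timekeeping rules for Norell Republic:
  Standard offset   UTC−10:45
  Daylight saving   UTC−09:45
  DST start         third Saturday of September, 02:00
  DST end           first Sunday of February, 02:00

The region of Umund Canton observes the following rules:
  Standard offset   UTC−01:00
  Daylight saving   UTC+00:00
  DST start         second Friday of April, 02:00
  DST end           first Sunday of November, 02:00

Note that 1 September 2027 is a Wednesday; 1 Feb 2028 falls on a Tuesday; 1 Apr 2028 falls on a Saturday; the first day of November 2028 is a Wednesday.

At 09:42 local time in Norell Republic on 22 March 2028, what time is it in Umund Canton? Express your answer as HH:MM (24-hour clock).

1 September 2027 is a Wednesday, so the first Saturday is September 4 and the third is September 18.
1 February 2028 is a Tuesday, so the first Sunday is February 6.
22 March 2028 is outside the daylight-saving period (18 September 2027 – 6 February 2028), so Norell Republic is on standard time, UTC−10:45.
09:42 Norell Republic + 10h45m = 20:27 UTC.
1 April 2028 is a Saturday, so the first Friday is April 7 and the second is April 14.
1 November 2028 is a Wednesday, so the first Sunday is November 5.
At the standard offset (UTC−01:00), 20:27 UTC − 1h = 19:27 Umund Canton standard time.
Daylight saving runs 14 April – 5 November; the standard-time date in Umund Canton, 22 March 2028, is outside that window, so Umund Canton is on standard time at UTC−01:00.
20:27 UTC − 1h = 19:27 Umund Canton.

19:27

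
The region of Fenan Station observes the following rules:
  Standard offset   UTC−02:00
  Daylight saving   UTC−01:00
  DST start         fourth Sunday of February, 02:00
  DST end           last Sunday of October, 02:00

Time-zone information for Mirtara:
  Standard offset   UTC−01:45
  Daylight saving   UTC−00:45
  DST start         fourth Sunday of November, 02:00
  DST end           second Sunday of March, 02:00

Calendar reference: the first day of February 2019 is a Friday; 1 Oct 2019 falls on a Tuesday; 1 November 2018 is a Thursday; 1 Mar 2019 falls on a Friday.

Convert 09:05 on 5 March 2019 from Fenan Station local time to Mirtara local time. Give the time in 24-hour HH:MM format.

09:20

1 February 2019 is a Friday, so the first Sunday is February 3 and the fourth is February 24.
1 October 2019 is a Tuesday, so Sundays fall on 6, 13, 20, 27; the last is October 27.
Daylight saving runs 24 February – 27 October; 5 March 2019 is inside that window, so Fenan Station is at UTC−01:00.
09:05 Fenan Station + 1h = 10:05 UTC.
1 November 2018 is a Thursday, so the first Sunday is November 4 and the fourth is November 25.
1 March 2019 is a Friday, so the first Sunday is March 3 and the second is March 10.
At the standard offset (UTC−01:45), 10:05 UTC − 1h45m = 08:20 Mirtara standard time.
The standard-time date in Mirtara, 5 March 2019, falls between 25 November 2018 and 10 March 2019, so daylight saving is in effect and Mirtara is at UTC−00:45.
10:05 UTC − 0h45m = 09:20 Mirtara.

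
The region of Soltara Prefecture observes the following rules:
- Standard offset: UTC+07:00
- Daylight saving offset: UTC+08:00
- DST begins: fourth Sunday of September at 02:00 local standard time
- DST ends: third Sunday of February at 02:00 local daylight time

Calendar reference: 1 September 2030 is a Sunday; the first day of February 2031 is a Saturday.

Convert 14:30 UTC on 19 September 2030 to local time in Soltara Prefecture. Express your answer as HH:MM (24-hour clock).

21:30

1 September 2030 is a Sunday, so the first Sunday is September 1 and the fourth is September 22.
1 February 2031 is a Saturday, so the first Sunday is February 2 and the third is February 16.
At the standard offset (UTC+07:00), 14:30 UTC + 7h = 21:30 Soltara Prefecture standard time.
Daylight saving runs 22 September 2030 – 16 February 2031; the standard-time date in Soltara Prefecture, 19 September 2030, is outside that window, so Soltara Prefecture is on standard time at UTC+07:00.
14:30 UTC + 7h = 21:30 local.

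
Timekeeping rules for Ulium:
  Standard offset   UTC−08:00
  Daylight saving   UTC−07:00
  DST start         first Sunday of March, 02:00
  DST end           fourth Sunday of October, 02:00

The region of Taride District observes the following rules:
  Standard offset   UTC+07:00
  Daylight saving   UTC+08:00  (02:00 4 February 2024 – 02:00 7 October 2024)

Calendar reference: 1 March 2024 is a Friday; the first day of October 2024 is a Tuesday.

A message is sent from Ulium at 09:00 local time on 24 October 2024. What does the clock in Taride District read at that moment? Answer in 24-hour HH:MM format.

1 March 2024 is a Friday, so the first Sunday is March 3.
1 October 2024 is a Tuesday, so the first Sunday is October 6 and the fourth is October 27.
24 October 2024 lies within the daylight-saving period (3 March – 27 October), so Ulium is on daylight time, UTC−07:00.
09:00 Ulium + 7h = 16:00 UTC.
At the standard offset (UTC+07:00), 16:00 UTC + 7h = 23:00 Taride District standard time.
The standard-time date in Taride District, 24 October 2024, is outside the daylight-saving period (4 February – 7 October), so Taride District is on standard time, UTC+07:00.
16:00 UTC + 7h = 23:00 Taride District.

23:00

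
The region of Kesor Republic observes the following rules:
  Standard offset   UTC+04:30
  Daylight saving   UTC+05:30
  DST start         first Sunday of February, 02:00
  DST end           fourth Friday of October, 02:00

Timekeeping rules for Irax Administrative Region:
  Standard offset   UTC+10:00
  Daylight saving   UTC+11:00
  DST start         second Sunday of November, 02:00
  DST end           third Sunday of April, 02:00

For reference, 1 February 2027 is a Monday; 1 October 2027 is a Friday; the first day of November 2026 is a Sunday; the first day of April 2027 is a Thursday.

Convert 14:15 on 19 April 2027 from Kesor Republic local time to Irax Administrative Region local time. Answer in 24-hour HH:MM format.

18:45

1 February 2027 is a Monday, so the first Sunday is February 7.
1 October 2027 is a Friday, so the first Friday is October 1 and the fourth is October 22.
19 April 2027 lies within the daylight-saving period (7 February – 22 October), so Kesor Republic is on daylight time, UTC+05:30.
14:15 Kesor Republic − 5h30m = 08:45 UTC.
1 November 2026 is a Sunday, so the first Sunday is November 1 and the second is November 8.
1 April 2027 is a Thursday, so the first Sunday is April 4 and the third is April 18.
At the standard offset (UTC+10:00), 08:45 UTC + 10h = 18:45 Irax Administrative Region standard time.
Daylight saving runs 8 November 2026 – 18 April 2027; the standard-time date in Irax Administrative Region, 19 April 2027, is outside that window, so Irax Administrative Region is on standard time at UTC+10:00.
08:45 UTC + 10h = 18:45 Irax Administrative Region.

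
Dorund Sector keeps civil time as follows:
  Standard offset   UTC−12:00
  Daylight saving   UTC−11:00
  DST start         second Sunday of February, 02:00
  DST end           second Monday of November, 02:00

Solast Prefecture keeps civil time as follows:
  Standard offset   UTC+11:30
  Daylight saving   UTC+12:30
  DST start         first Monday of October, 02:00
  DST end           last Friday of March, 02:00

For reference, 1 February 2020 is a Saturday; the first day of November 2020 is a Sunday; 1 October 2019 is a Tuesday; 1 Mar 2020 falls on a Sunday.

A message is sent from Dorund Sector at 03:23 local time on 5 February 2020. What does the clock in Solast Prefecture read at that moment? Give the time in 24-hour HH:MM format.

03:53

1 February 2020 is a Saturday, so the first Sunday is February 2 and the second is February 9.
1 November 2020 is a Sunday, so the first Monday is November 2 and the second is November 9.
Daylight saving runs 9 February – 9 November; 5 February 2020 is outside that window, so Dorund Sector is on standard time at UTC−12:00.
03:23 Dorund Sector + 12h = 15:23 UTC.
1 October 2019 is a Tuesday, so the first Monday is October 7.
1 March 2020 is a Sunday, so Fridays fall on 6, 13, 20, 27; the last is March 27.
At the standard offset (UTC+11:30), 15:23 UTC + 11h30m = 02:53 Solast Prefecture standard time (rolling into the next day, 6 February 2020).
The standard-time date in Solast Prefecture, 6 February 2020, falls between 7 October 2019 and 27 March 2020, so daylight saving is in effect and Solast Prefecture is at UTC+12:30.
15:23 UTC + 12h30m = 03:53 Solast Prefecture (rolling into the next day, 6 February 2020).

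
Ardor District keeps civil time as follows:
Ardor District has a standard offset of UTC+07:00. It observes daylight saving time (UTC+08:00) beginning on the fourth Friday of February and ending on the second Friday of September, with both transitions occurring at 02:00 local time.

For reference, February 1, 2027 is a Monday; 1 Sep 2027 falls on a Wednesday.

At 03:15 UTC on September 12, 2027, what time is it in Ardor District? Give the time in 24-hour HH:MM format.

10:15

1 February 2027 is a Monday, so the first Friday is February 5 and the fourth is February 26.
1 September 2027 is a Wednesday, so the first Friday is September 3 and the second is September 10.
At the standard offset (UTC+07:00), 03:15 UTC + 7h = 10:15 Ardor District standard time.
The standard-time date in Ardor District, September 12, 2027, does not fall between 26 February and 10 September, so daylight saving is not in effect and Ardor District is at UTC+07:00.
03:15 UTC + 7h = 10:15 local.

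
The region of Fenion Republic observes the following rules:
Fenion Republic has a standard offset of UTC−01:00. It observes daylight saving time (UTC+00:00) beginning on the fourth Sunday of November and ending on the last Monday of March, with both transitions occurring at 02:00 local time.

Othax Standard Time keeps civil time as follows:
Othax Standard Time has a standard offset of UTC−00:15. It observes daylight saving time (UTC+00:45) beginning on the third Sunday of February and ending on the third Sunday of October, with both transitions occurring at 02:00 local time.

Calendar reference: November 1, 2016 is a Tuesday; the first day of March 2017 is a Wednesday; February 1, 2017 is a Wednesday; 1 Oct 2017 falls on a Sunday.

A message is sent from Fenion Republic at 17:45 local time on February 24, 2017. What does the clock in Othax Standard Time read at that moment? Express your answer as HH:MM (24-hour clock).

18:30

1 November 2016 is a Tuesday, so the first Sunday is November 6 and the fourth is November 27.
1 March 2017 is a Wednesday, so Mondays fall on 6, 13, 20, 27; the last is March 27.
Daylight saving runs 27 November 2016 – 27 March 2017; February 24, 2017 is inside that window, so Fenion Republic is at UTC+00:00.
17:45 Fenion Republic − 0h = 17:45 UTC.
1 February 2017 is a Wednesday, so the first Sunday is February 5 and the third is February 19.
1 October 2017 is a Sunday, so the first Sunday is October 1 and the third is October 15.
At the standard offset (UTC−00:15), 17:45 UTC − 0h15m = 17:30 Othax Standard Time standard time.
Daylight saving runs 19 February – 15 October; the standard-time date in Othax Standard Time, February 24, 2017, is inside that window, so Othax Standard Time is at UTC+00:45.
17:45 UTC + 0h45m = 18:30 Othax Standard Time.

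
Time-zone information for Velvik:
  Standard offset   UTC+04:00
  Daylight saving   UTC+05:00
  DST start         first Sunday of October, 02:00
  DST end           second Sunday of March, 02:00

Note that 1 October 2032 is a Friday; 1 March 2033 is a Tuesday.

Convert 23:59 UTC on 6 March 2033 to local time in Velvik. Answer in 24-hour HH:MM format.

04:59

1 October 2032 is a Friday, so the first Sunday is October 3.
1 March 2033 is a Tuesday, so the first Sunday is March 6 and the second is March 13.
At the standard offset (UTC+04:00), 23:59 UTC + 4h = 03:59 Velvik standard time (rolling into the next day, 7 March 2033).
Daylight saving runs 3 October 2032 – 13 March 2033; the standard-time date in Velvik, 7 March 2033, is inside that window, so Velvik is at UTC+05:00.
23:59 UTC + 5h = 04:59 local (rolling into the next day, 7 March 2033).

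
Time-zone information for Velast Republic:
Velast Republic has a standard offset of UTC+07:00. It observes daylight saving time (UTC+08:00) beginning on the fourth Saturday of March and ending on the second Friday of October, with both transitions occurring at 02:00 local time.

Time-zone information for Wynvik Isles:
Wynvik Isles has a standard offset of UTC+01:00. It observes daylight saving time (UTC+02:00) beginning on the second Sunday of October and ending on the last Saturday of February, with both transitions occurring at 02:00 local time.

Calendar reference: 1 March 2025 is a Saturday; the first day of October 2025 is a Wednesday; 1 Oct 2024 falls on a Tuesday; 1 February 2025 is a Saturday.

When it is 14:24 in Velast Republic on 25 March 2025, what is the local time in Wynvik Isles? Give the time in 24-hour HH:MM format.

1 March 2025 is a Saturday, so the first Saturday is March 1 and the fourth is March 22.
1 October 2025 is a Wednesday, so the first Friday is October 3 and the second is October 10.
25 March 2025 falls between 22 March and 10 October, so daylight saving is in effect and Velast Republic is at UTC+08:00.
14:24 Velast Republic − 8h = 06:24 UTC.
1 October 2024 is a Tuesday, so the first Sunday is October 6 and the second is October 13.
1 February 2025 is a Saturday, so Saturdays fall on 1, 8, 15, 22; the last is February 22.
At the standard offset (UTC+01:00), 06:24 UTC + 1h = 07:24 Wynvik Isles standard time.
The standard-time date in Wynvik Isles, 25 March 2025, does not fall between 13 October 2024 and 22 February 2025, so daylight saving is not in effect and Wynvik Isles is at UTC+01:00.
06:24 UTC + 1h = 07:24 Wynvik Isles.

07:24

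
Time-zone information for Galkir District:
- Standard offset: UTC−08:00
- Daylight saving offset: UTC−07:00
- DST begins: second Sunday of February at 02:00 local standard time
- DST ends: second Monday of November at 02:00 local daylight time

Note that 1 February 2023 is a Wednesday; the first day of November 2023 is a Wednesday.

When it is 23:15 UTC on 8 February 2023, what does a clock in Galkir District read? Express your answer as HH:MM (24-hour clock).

1 February 2023 is a Wednesday, so the first Sunday is February 5 and the second is February 12.
1 November 2023 is a Wednesday, so the first Monday is November 6 and the second is November 13.
At the standard offset (UTC−08:00), 23:15 UTC − 8h = 15:15 Galkir District standard time.
The standard-time date in Galkir District, 8 February 2023, is outside the daylight-saving period (12 February – 13 November), so Galkir District is on standard time, UTC−08:00.
23:15 UTC − 8h = 15:15 local.

15:15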